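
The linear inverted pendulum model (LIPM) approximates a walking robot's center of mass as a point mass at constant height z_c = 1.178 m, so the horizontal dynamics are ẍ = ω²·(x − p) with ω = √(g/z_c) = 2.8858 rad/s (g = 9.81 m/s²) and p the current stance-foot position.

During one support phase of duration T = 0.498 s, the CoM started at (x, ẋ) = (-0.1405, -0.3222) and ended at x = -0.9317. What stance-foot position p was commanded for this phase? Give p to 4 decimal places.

p = 0.3251

ωT = 2.8858·0.498 = 1.437128; cosh(ωT) = 2.223101, sinh(ωT) = 1.985492
x(T) = p + (x₀−p)·cosh(ωT) + (ẋ₀/ω)·sinh(ωT) ⇒ p·(1 − cosh) = x(T) − x₀·cosh − (ẋ₀/ω)·sinh
numerator   = -0.9317 − (-0.1405)·2.223101 − (-0.3222/2.8858)·1.985492 = -0.397674
denominator = 1 − 2.223101 = -1.223101
p = -0.397674 / -1.223101 = 0.3251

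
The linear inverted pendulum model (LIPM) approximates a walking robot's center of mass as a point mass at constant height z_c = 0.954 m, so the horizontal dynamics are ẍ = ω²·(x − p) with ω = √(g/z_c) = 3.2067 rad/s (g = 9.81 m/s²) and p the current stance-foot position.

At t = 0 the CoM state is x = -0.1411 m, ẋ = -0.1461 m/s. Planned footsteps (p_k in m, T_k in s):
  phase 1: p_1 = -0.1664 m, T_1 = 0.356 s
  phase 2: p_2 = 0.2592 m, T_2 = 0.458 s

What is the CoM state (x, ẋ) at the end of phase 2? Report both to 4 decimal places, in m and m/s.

x = -0.8493, ẋ = -3.2570

phase 1: p=-0.1664, T=0.356, ωT=1.141585, cosh=1.725521, sinh=1.406208; start (x,ẋ)=(-0.141100, -0.146100) → end (x,ẋ)=(-0.186812, -0.138014)
phase 2: p=0.2592, T=0.458, ωT=1.468669, cosh=2.286840, sinh=2.056608; start (x,ẋ)=(-0.186812, -0.138014) → end (x,ẋ)=(-0.849274, -3.257034)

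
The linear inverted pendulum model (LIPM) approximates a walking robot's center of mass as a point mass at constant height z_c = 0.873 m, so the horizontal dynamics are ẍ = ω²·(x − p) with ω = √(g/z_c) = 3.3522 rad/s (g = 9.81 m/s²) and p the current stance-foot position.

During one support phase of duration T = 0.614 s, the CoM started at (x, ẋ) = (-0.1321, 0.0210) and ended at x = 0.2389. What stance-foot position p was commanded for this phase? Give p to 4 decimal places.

ωT = 3.3522·0.614 = 2.058251; cosh(ωT) = 3.979967, sinh(ωT) = 3.852290
x(T) = p + (x₀−p)·cosh(ωT) + (ẋ₀/ω)·sinh(ωT) ⇒ p·(1 − cosh) = x(T) − x₀·cosh − (ẋ₀/ω)·sinh
numerator   = 0.2389 − (-0.1321)·3.979967 − (0.0210/3.3522)·3.852290 = 0.740521
denominator = 1 − 3.979967 = -2.979967
p = 0.740521 / -2.979967 = -0.2485

p = -0.2485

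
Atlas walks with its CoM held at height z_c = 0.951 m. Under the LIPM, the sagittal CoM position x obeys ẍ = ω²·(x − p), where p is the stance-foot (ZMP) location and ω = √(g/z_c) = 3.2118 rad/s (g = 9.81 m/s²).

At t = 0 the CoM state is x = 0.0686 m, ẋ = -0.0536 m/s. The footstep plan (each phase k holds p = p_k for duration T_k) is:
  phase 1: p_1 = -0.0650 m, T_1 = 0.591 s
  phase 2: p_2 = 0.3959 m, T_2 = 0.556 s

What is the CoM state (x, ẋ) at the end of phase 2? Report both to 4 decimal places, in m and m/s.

x = 1.3114, ẋ = 3.1765

phase 1: p=-0.0650, T=0.591, ωT=1.898174, cosh=3.411769, sinh=3.261927; start (x,ẋ)=(0.068600, -0.053600) → end (x,ẋ)=(0.336376, 1.216811)
phase 2: p=0.3959, T=0.556, ωT=1.785761, cosh=3.065893, sinh=2.898223; start (x,ẋ)=(0.336376, 1.216811) → end (x,ẋ)=(1.311415, 3.176528)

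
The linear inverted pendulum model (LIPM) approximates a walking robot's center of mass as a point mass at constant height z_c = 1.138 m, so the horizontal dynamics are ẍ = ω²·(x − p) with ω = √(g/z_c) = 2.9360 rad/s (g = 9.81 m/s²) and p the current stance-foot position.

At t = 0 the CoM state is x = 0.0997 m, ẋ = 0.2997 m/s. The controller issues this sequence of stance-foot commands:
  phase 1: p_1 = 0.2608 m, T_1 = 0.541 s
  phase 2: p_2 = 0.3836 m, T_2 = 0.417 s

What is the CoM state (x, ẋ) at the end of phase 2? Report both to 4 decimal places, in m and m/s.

phase 1: p=0.2608, T=0.541, ωT=1.588376, cosh=2.550024, sinh=2.345767; start (x,ẋ)=(0.099700, 0.299700) → end (x,ẋ)=(0.089442, -0.345281)
phase 2: p=0.3836, T=0.417, ωT=1.224312, cosh=1.847892, sinh=1.553932; start (x,ẋ)=(0.089442, -0.345281) → end (x,ẋ)=(-0.342720, -1.980095)

x = -0.3427, ẋ = -1.9801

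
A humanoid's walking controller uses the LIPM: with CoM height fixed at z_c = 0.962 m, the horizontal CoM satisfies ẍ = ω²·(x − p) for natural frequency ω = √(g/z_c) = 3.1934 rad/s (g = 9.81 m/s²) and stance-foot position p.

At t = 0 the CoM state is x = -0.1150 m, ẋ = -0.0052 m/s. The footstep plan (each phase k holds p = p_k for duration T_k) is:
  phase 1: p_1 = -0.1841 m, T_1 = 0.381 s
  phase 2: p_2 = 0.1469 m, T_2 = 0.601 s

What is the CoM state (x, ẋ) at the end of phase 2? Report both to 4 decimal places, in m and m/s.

x = -0.2276, ẋ = -1.0506

phase 1: p=-0.1841, T=0.381, ωT=1.216685, cosh=1.836095, sinh=1.539884; start (x,ẋ)=(-0.115000, -0.005200) → end (x,ẋ)=(-0.059733, 0.330249)
phase 2: p=0.1469, T=0.601, ωT=1.919233, cosh=3.481225, sinh=3.334506; start (x,ẋ)=(-0.059733, 0.330249) → end (x,ẋ)=(-0.227595, -1.050645)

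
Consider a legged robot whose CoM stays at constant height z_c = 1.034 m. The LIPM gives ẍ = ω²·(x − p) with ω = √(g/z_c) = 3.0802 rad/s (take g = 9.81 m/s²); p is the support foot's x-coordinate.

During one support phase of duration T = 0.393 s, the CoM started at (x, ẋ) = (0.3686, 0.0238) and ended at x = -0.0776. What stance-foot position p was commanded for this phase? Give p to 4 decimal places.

ωT = 3.0802·0.393 = 1.210519; cosh(ωT) = 1.826633, sinh(ωT) = 1.528591
x(T) = p + (x₀−p)·cosh(ωT) + (ẋ₀/ω)·sinh(ωT) ⇒ p·(1 − cosh) = x(T) − x₀·cosh − (ẋ₀/ω)·sinh
numerator   = -0.0776 − (0.3686)·1.826633 − (0.0238/3.0802)·1.528591 = -0.762708
denominator = 1 − 1.826633 = -0.826633
p = -0.762708 / -0.826633 = 0.9227

p = 0.9227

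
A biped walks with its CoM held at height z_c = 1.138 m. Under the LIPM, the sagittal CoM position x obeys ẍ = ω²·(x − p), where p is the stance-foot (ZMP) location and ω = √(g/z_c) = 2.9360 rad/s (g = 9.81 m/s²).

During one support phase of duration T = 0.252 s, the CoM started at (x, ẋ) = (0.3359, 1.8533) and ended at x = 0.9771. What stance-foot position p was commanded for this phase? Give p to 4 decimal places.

ωT = 2.9360·0.252 = 0.739872; cosh(ωT) = 1.286421, sinh(ωT) = 0.809246
x(T) = p + (x₀−p)·cosh(ωT) + (ẋ₀/ω)·sinh(ωT) ⇒ p·(1 − cosh) = x(T) − x₀·cosh − (ẋ₀/ω)·sinh
numerator   = 0.9771 − (0.3359)·1.286421 − (1.8533/2.9360)·0.809246 = 0.034168
denominator = 1 − 1.286421 = -0.286421
p = 0.034168 / -0.286421 = -0.1193

p = -0.1193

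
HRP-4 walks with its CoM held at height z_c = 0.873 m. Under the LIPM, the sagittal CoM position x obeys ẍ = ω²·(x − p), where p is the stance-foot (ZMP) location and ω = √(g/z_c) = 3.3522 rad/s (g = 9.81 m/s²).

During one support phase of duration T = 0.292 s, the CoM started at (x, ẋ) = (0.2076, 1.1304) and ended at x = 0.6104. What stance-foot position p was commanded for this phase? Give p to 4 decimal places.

ωT = 3.3522·0.292 = 0.978842; cosh(ωT) = 1.518560, sinh(ωT) = 1.142814
x(T) = p + (x₀−p)·cosh(ωT) + (ẋ₀/ω)·sinh(ωT) ⇒ p·(1 − cosh) = x(T) − x₀·cosh − (ẋ₀/ω)·sinh
numerator   = 0.6104 − (0.2076)·1.518560 − (1.1304/3.3522)·1.142814 = -0.090223
denominator = 1 − 1.518560 = -0.518560
p = -0.090223 / -0.518560 = 0.1740

p = 0.1740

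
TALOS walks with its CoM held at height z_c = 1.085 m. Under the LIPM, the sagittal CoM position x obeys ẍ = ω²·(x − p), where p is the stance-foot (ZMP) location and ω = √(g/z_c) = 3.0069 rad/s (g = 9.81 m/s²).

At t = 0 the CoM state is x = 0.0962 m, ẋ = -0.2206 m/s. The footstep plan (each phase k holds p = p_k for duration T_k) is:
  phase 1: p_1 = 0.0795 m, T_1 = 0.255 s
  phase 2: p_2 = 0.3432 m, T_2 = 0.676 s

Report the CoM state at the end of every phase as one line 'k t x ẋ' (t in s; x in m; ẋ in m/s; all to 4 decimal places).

1 0.2550 0.0394 -0.2463
2 0.9310 -1.1436 -4.3832

phase 1: p=0.0795, T=0.255, ωT=0.766760, cosh=1.308647, sinh=0.844131; start (x,ẋ)=(0.096200, -0.220600) → end (x,ẋ)=(0.039425, -0.246299)
phase 2: p=0.3432, T=0.676, ωT=2.032664, cosh=3.882693, sinh=3.751707; start (x,ẋ)=(0.039425, -0.246299) → end (x,ẋ)=(-1.143572, -4.383193)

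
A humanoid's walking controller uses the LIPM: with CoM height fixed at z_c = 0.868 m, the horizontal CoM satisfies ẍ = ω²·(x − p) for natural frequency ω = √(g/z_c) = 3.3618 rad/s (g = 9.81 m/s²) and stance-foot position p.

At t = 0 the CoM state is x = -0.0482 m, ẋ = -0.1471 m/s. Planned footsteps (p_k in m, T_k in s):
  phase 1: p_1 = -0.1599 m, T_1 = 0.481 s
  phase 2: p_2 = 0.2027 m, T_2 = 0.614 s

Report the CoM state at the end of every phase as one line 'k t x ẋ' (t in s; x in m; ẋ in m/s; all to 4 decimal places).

1 0.4810 0.0267 0.5235
2 1.0950 0.1017 -0.1980

phase 1: p=-0.1599, T=0.481, ωT=1.617026, cosh=2.618286, sinh=2.419798; start (x,ẋ)=(-0.048200, -0.147100) → end (x,ẋ)=(0.026681, 0.523516)
phase 2: p=0.2027, T=0.614, ωT=2.064145, cosh=4.002744, sinh=3.875817; start (x,ẋ)=(0.026681, 0.523516) → end (x,ẋ)=(0.101702, -0.197978)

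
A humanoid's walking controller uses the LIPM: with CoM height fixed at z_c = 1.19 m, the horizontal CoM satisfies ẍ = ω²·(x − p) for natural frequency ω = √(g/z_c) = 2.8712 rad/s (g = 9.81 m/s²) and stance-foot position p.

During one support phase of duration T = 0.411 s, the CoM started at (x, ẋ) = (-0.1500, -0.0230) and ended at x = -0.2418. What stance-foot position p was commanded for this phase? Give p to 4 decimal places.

p = -0.0476

ωT = 2.8712·0.411 = 1.180063; cosh(ωT) = 1.780920, sinh(ωT) = 1.473660
x(T) = p + (x₀−p)·cosh(ωT) + (ẋ₀/ω)·sinh(ωT) ⇒ p·(1 − cosh) = x(T) − x₀·cosh − (ẋ₀/ω)·sinh
numerator   = -0.2418 − (-0.1500)·1.780920 − (-0.0230/2.8712)·1.473660 = 0.037143
denominator = 1 − 1.780920 = -0.780920
p = 0.037143 / -0.780920 = -0.0476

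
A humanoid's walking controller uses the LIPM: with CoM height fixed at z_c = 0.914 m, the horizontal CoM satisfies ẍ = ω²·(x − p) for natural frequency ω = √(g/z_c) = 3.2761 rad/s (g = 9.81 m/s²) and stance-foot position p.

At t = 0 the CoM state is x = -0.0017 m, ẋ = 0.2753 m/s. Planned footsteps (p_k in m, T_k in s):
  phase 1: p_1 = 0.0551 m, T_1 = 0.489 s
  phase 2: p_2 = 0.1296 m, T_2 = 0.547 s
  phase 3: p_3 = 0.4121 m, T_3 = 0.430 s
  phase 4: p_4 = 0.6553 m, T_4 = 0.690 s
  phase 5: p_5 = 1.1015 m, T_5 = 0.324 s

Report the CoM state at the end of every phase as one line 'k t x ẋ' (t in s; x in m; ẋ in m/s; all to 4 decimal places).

phase 1: p=0.0551, T=0.489, ωT=1.602013, cosh=2.582251, sinh=2.380761; start (x,ẋ)=(-0.001700, 0.275300) → end (x,ẋ)=(0.108490, 0.267876)
phase 2: p=0.1296, T=0.547, ωT=1.792027, cosh=3.084113, sinh=2.917491; start (x,ẋ)=(0.108490, 0.267876) → end (x,ẋ)=(0.303049, 0.624393)
phase 3: p=0.4121, T=0.430, ωT=1.408723, cosh=2.167592, sinh=1.923136; start (x,ẋ)=(0.303049, 0.624393) → end (x,ẋ)=(0.542252, 0.666363)
phase 4: p=0.6553, T=0.690, ωT=2.260509, cosh=4.846133, sinh=4.741835; start (x,ẋ)=(0.542252, 0.666363) → end (x,ẋ)=(1.071951, 1.473118)
phase 5: p=1.1015, T=0.324, ωT=1.061456, cosh=1.618265, sinh=1.272313; start (x,ẋ)=(1.071951, 1.473118) → end (x,ẋ)=(1.625786, 2.260729)

1 0.4890 0.1085 0.2679
2 1.0360 0.3030 0.6244
3 1.4660 0.5423 0.6664
4 2.1560 1.0720 1.4731
5 2.4800 1.6258 2.2607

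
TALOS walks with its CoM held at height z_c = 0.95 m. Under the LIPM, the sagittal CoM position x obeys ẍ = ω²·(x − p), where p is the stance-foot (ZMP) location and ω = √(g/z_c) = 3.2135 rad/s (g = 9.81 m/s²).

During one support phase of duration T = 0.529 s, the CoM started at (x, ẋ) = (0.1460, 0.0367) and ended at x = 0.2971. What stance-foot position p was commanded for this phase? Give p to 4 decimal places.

p = 0.0799

ωT = 3.2135·0.529 = 1.699941; cosh(ωT) = 2.828161, sinh(ωT) = 2.645466
x(T) = p + (x₀−p)·cosh(ωT) + (ẋ₀/ω)·sinh(ωT) ⇒ p·(1 − cosh) = x(T) − x₀·cosh − (ẋ₀/ω)·sinh
numerator   = 0.2971 − (0.1460)·2.828161 − (0.0367/3.2135)·2.645466 = -0.146024
denominator = 1 − 2.828161 = -1.828161
p = -0.146024 / -1.828161 = 0.0799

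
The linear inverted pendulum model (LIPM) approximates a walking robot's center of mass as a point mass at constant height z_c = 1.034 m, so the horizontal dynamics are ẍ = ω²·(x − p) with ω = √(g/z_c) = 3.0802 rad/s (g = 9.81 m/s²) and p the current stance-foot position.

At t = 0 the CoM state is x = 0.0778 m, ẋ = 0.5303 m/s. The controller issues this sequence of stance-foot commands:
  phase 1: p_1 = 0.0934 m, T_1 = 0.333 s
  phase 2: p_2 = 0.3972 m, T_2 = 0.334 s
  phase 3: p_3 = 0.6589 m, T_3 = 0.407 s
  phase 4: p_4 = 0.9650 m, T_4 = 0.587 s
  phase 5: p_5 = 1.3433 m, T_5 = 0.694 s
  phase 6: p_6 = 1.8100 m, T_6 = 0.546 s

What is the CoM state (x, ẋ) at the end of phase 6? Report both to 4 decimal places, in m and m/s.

phase 1: p=0.0934, T=0.333, ωT=1.025707, cosh=1.573804, sinh=1.215261; start (x,ẋ)=(0.077800, 0.530300) → end (x,ẋ)=(0.278073, 0.776194)
phase 2: p=0.3972, T=0.334, ωT=1.028787, cosh=1.577555, sinh=1.220115; start (x,ẋ)=(0.278073, 0.776194) → end (x,ẋ)=(0.516733, 0.776786)
phase 3: p=0.6589, T=0.407, ωT=1.253641, cosh=1.894270, sinh=1.608806; start (x,ẋ)=(0.516733, 0.776786) → end (x,ẋ)=(0.795317, 0.766941)
phase 4: p=0.9650, T=0.587, ωT=1.808077, cosh=3.131340, sinh=2.967371; start (x,ẋ)=(0.795317, 0.766941) → end (x,ẋ)=(1.172513, 0.850635)
phase 5: p=1.3433, T=0.694, ωT=2.137659, cosh=4.298746, sinh=4.180816; start (x,ẋ)=(1.172513, 0.850635) → end (x,ẋ)=(1.763713, 1.457310)
phase 6: p=1.8100, T=0.546, ωT=1.681789, cosh=2.780603, sinh=2.594562; start (x,ẋ)=(1.763713, 1.457310) → end (x,ẋ)=(2.908837, 3.682283)

x = 2.9088, ẋ = 3.6823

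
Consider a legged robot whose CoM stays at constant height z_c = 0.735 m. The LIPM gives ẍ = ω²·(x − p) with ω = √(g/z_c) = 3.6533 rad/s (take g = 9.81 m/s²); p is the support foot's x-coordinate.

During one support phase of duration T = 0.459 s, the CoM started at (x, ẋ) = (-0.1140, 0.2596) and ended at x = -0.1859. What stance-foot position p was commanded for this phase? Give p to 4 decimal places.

ωT = 3.6533·0.459 = 1.676865; cosh(ωT) = 2.767859, sinh(ωT) = 2.580900
x(T) = p + (x₀−p)·cosh(ωT) + (ẋ₀/ω)·sinh(ωT) ⇒ p·(1 − cosh) = x(T) − x₀·cosh − (ẋ₀/ω)·sinh
numerator   = -0.1859 − (-0.1140)·2.767859 − (0.2596/3.6533)·2.580900 = -0.053760
denominator = 1 − 2.767859 = -1.767859
p = -0.053760 / -1.767859 = 0.0304

p = 0.0304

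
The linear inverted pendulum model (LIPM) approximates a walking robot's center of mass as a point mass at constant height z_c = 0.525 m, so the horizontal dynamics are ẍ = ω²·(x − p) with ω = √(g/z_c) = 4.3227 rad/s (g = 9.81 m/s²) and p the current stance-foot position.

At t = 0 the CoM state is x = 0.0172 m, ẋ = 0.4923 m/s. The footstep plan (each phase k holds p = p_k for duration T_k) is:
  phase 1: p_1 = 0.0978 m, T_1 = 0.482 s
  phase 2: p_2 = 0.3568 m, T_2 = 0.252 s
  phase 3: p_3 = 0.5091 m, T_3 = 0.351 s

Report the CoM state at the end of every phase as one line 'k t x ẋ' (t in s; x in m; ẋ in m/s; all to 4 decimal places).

phase 1: p=0.0978, T=0.482, ωT=2.083541, cosh=4.078677, sinh=3.954189; start (x,ẋ)=(0.017200, 0.492300) → end (x,ẋ)=(0.219390, 0.630255)
phase 2: p=0.3568, T=0.252, ωT=1.089320, cosh=1.654349, sinh=1.317904; start (x,ẋ)=(0.219390, 0.630255) → end (x,ẋ)=(0.321628, 0.259851)
phase 3: p=0.5091, T=0.351, ωT=1.517268, cosh=2.389530, sinh=2.170220; start (x,ẋ)=(0.321628, 0.259851) → end (x,ẋ)=(0.191588, -1.137794)

1 0.4820 0.2194 0.6303
2 0.7340 0.3216 0.2599
3 1.0850 0.1916 -1.1378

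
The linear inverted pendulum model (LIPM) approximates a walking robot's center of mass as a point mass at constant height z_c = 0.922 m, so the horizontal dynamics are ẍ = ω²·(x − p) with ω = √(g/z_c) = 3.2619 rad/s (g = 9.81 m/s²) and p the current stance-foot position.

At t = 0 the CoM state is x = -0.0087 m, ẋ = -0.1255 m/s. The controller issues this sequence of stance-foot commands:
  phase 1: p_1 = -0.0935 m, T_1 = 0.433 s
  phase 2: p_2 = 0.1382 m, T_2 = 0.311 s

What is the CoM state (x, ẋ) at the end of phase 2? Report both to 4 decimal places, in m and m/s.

phase 1: p=-0.0935, T=0.433, ωT=1.412403, cosh=2.174683, sinh=1.931126; start (x,ẋ)=(-0.008700, -0.125500) → end (x,ẋ)=(0.016614, 0.261244)
phase 2: p=0.1382, T=0.311, ωT=1.014451, cosh=1.560225, sinh=1.197624; start (x,ẋ)=(0.016614, 0.261244) → end (x,ẋ)=(0.044416, -0.067379)

x = 0.0444, ẋ = -0.0674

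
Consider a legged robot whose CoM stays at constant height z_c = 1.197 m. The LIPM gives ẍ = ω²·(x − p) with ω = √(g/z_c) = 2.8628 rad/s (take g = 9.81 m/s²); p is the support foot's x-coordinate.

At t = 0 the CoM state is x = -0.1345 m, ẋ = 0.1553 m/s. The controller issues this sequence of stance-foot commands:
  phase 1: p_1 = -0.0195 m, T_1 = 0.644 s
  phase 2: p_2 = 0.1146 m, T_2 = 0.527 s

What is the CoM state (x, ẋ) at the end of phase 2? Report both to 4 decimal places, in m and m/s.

x = -1.0741, ẋ = -3.3013

phase 1: p=-0.0195, T=0.644, ωT=1.843643, cosh=3.238880, sinh=3.080640; start (x,ẋ)=(-0.134500, 0.155300) → end (x,ẋ)=(-0.224854, -0.511216)
phase 2: p=0.1146, T=0.527, ωT=1.508696, cosh=2.371014, sinh=2.149816; start (x,ẋ)=(-0.224854, -0.511216) → end (x,ẋ)=(-1.074147, -3.301268)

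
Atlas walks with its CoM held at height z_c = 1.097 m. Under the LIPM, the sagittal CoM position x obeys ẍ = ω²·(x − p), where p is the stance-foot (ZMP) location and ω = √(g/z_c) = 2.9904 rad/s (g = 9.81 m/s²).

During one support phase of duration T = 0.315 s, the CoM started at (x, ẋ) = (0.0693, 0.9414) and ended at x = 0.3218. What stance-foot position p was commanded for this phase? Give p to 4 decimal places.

ωT = 2.9904·0.315 = 0.941976; cosh(ωT) = 1.477451, sinh(ωT) = 1.087594
x(T) = p + (x₀−p)·cosh(ωT) + (ẋ₀/ω)·sinh(ωT) ⇒ p·(1 − cosh) = x(T) − x₀·cosh − (ẋ₀/ω)·sinh
numerator   = 0.3218 − (0.0693)·1.477451 − (0.9414/2.9904)·1.087594 = -0.122970
denominator = 1 − 1.477451 = -0.477451
p = -0.122970 / -0.477451 = 0.2576

p = 0.2576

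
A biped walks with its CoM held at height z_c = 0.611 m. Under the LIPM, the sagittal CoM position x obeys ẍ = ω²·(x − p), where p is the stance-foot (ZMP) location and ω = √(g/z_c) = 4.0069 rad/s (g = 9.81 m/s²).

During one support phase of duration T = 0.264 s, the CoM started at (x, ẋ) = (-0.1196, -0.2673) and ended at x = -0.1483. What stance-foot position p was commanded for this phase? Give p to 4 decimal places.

ωT = 4.0069·0.264 = 1.057822; cosh(ωT) = 1.613651, sinh(ωT) = 1.266439
x(T) = p + (x₀−p)·cosh(ωT) + (ẋ₀/ω)·sinh(ωT) ⇒ p·(1 − cosh) = x(T) − x₀·cosh − (ẋ₀/ω)·sinh
numerator   = -0.1483 − (-0.1196)·1.613651 − (-0.2673/4.0069)·1.266439 = 0.129177
denominator = 1 − 1.613651 = -0.613651
p = 0.129177 / -0.613651 = -0.2105

p = -0.2105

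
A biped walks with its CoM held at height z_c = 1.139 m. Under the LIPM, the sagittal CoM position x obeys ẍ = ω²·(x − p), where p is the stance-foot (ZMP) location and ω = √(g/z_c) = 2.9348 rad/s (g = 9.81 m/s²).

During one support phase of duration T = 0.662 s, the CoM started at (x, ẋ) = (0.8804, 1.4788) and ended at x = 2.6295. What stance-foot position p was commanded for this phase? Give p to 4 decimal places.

p = 0.8699

ωT = 2.9348·0.662 = 1.942838; cosh(ωT) = 3.560911, sinh(ωT) = 3.417614
x(T) = p + (x₀−p)·cosh(ωT) + (ẋ₀/ω)·sinh(ωT) ⇒ p·(1 − cosh) = x(T) − x₀·cosh − (ẋ₀/ω)·sinh
numerator   = 2.6295 − (0.8804)·3.560911 − (1.4788/2.9348)·3.417614 = -2.227609
denominator = 1 − 3.560911 = -2.560911
p = -2.227609 / -2.560911 = 0.8699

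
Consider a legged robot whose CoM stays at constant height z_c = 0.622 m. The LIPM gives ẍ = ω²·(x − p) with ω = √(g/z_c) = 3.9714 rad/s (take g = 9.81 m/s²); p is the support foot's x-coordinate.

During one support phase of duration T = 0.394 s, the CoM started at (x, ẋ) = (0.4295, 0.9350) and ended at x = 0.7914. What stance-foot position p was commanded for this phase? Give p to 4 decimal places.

ωT = 3.9714·0.394 = 1.564732; cosh(ωT) = 2.495268, sinh(ωT) = 2.286124
x(T) = p + (x₀−p)·cosh(ωT) + (ẋ₀/ω)·sinh(ωT) ⇒ p·(1 − cosh) = x(T) − x₀·cosh − (ẋ₀/ω)·sinh
numerator   = 0.7914 − (0.4295)·2.495268 − (0.9350/3.9714)·2.286124 = -0.818547
denominator = 1 − 2.495268 = -1.495268
p = -0.818547 / -1.495268 = 0.5474

p = 0.5474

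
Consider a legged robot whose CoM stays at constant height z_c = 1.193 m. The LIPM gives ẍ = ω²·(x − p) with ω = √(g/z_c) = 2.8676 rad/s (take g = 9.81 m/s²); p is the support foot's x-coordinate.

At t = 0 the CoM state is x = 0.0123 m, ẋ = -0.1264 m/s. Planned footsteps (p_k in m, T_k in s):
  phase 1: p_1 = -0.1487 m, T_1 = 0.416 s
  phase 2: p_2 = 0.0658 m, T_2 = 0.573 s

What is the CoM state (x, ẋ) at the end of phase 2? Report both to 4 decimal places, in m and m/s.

x = 0.4931, ẋ = 1.3098

phase 1: p=-0.1487, T=0.416, ωT=1.192922, cosh=1.800016, sinh=1.496683; start (x,ẋ)=(0.012300, -0.126400) → end (x,ẋ)=(0.075131, 0.463472)
phase 2: p=0.0658, T=0.573, ωT=1.643135, cosh=2.682364, sinh=2.488991; start (x,ẋ)=(0.075131, 0.463472) → end (x,ẋ)=(0.493108, 1.309798)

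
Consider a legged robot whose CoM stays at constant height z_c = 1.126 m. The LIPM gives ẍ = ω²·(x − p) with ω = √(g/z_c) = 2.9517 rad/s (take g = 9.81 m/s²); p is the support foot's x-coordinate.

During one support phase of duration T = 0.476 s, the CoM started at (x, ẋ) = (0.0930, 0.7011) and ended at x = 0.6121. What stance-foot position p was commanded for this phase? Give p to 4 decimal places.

p = 0.0377

ωT = 2.9517·0.476 = 1.405009; cosh(ωT) = 2.160465, sinh(ωT) = 1.915100
x(T) = p + (x₀−p)·cosh(ωT) + (ẋ₀/ω)·sinh(ωT) ⇒ p·(1 − cosh) = x(T) − x₀·cosh − (ẋ₀/ω)·sinh
numerator   = 0.6121 − (0.0930)·2.160465 − (0.7011/2.9517)·1.915100 = -0.043706
denominator = 1 − 2.160465 = -1.160465
p = -0.043706 / -1.160465 = 0.0377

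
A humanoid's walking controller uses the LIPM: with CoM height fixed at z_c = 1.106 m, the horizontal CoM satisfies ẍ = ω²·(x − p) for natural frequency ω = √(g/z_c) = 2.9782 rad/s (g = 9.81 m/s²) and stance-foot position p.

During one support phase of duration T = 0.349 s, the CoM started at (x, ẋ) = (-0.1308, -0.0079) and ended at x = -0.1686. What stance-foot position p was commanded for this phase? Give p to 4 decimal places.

ωT = 2.9782·0.349 = 1.039392; cosh(ωT) = 1.590583, sinh(ωT) = 1.236914
x(T) = p + (x₀−p)·cosh(ωT) + (ẋ₀/ω)·sinh(ωT) ⇒ p·(1 − cosh) = x(T) − x₀·cosh − (ẋ₀/ω)·sinh
numerator   = -0.1686 − (-0.1308)·1.590583 − (-0.0079/2.9782)·1.236914 = 0.042729
denominator = 1 − 1.590583 = -0.590583
p = 0.042729 / -0.590583 = -0.0724

p = -0.0724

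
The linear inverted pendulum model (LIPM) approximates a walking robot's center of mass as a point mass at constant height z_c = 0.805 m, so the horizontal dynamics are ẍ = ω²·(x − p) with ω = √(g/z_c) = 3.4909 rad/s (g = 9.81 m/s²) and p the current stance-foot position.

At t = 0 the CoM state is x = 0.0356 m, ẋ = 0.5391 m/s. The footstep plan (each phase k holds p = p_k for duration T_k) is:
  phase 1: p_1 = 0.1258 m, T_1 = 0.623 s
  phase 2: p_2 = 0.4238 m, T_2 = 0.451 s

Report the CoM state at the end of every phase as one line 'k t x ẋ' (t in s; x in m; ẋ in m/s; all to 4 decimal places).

phase 1: p=0.1258, T=0.623, ωT=2.174831, cosh=4.457161, sinh=4.343534; start (x,ẋ)=(0.035600, 0.539100) → end (x,ẋ)=(0.394536, 1.035167)
phase 2: p=0.4238, T=0.451, ωT=1.574396, cosh=2.517478, sinh=2.310346; start (x,ẋ)=(0.394536, 1.035167) → end (x,ẋ)=(1.035223, 2.369995)

1 0.6230 0.3945 1.0352
2 1.0740 1.0352 2.3700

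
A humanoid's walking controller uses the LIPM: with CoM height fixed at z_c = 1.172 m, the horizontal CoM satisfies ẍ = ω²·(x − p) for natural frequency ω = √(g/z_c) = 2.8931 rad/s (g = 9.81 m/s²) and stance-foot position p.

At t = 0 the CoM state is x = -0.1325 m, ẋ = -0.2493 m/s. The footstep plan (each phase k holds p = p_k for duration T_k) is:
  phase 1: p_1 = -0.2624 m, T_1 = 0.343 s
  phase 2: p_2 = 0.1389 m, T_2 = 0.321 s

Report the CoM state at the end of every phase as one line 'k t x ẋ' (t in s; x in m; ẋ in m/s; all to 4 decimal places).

phase 1: p=-0.2624, T=0.343, ωT=0.992333, cosh=1.534116, sinh=1.163405; start (x,ẋ)=(-0.132500, -0.249300) → end (x,ẋ)=(-0.163370, 0.054769)
phase 2: p=0.1389, T=0.321, ωT=0.928685, cosh=1.463126, sinh=1.068053; start (x,ẋ)=(-0.163370, 0.054769) → end (x,ẋ)=(-0.283139, -0.853875)

1 0.3430 -0.1634 0.0548
2 0.6640 -0.2831 -0.8539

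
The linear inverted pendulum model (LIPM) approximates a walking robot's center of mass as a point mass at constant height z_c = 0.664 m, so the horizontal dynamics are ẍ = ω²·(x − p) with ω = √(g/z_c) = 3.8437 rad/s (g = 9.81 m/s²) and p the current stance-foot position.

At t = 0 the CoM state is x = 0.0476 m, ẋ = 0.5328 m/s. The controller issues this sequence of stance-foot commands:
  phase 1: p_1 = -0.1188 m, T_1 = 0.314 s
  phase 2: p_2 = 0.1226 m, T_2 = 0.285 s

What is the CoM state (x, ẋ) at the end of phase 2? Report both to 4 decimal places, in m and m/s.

phase 1: p=-0.1188, T=0.314, ωT=1.206922, cosh=1.821147, sinh=1.522031; start (x,ẋ)=(0.047600, 0.532800) → end (x,ẋ)=(0.395217, 1.943785)
phase 2: p=0.1226, T=0.285, ωT=1.095454, cosh=1.662465, sinh=1.328077; start (x,ẋ)=(0.395217, 1.943785) → end (x,ẋ)=(1.247434, 4.623112)

x = 1.2474, ẋ = 4.6231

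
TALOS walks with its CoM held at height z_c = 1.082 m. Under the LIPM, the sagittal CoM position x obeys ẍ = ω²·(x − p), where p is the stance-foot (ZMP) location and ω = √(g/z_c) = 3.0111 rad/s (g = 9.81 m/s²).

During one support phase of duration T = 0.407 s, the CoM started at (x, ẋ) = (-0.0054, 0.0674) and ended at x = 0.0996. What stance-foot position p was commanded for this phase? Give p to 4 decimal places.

p = -0.0880

ωT = 3.0111·0.407 = 1.225518; cosh(ωT) = 1.849767, sinh(ωT) = 1.556162
x(T) = p + (x₀−p)·cosh(ωT) + (ẋ₀/ω)·sinh(ωT) ⇒ p·(1 − cosh) = x(T) − x₀·cosh − (ẋ₀/ω)·sinh
numerator   = 0.0996 − (-0.0054)·1.849767 − (0.0674/3.0111)·1.556162 = 0.074756
denominator = 1 − 1.849767 = -0.849767
p = 0.074756 / -0.849767 = -0.0880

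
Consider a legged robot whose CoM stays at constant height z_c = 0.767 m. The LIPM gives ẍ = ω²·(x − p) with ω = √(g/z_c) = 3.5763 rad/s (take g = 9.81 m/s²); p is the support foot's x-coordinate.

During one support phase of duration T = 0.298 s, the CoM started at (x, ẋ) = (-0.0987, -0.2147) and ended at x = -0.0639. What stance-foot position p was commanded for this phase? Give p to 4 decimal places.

ωT = 3.5763·0.298 = 1.065737; cosh(ωT) = 1.623726, sinh(ωT) = 1.279253
x(T) = p + (x₀−p)·cosh(ωT) + (ẋ₀/ω)·sinh(ωT) ⇒ p·(1 − cosh) = x(T) − x₀·cosh − (ẋ₀/ω)·sinh
numerator   = -0.0639 − (-0.0987)·1.623726 − (-0.2147/3.5763)·1.279253 = 0.173161
denominator = 1 − 1.623726 = -0.623726
p = 0.173161 / -0.623726 = -0.2776

p = -0.2776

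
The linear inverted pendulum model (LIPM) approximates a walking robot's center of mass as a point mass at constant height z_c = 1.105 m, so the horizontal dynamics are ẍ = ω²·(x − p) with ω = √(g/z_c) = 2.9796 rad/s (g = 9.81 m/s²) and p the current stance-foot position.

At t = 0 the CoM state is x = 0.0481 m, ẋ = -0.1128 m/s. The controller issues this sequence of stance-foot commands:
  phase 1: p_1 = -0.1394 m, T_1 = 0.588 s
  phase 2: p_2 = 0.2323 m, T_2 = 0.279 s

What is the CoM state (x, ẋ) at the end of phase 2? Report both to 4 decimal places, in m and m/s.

x = 0.7238, ẋ = 1.8961

phase 1: p=-0.1394, T=0.588, ωT=1.752005, cosh=2.969788, sinh=2.796363; start (x,ẋ)=(0.048100, -0.112800) → end (x,ẋ)=(0.311572, 1.227266)
phase 2: p=0.2323, T=0.279, ωT=0.831308, cosh=1.365900, sinh=0.930421; start (x,ẋ)=(0.311572, 1.227266) → end (x,ẋ)=(0.723809, 1.896088)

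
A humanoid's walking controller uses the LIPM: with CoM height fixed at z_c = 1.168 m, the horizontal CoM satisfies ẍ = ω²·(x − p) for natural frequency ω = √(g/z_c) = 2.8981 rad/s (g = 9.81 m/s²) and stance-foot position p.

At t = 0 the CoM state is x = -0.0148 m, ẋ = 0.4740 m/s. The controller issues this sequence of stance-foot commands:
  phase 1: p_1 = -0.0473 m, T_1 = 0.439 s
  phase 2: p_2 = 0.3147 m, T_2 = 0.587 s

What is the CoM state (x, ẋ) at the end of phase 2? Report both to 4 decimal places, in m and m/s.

phase 1: p=-0.0473, T=0.439, ωT=1.272266, cosh=1.924563, sinh=1.644367; start (x,ẋ)=(-0.014800, 0.474000) → end (x,ẋ)=(0.284193, 1.067123)
phase 2: p=0.3147, T=0.587, ωT=1.701185, cosh=2.831452, sinh=2.648984; start (x,ẋ)=(0.284193, 1.067123) → end (x,ẋ)=(1.203717, 2.787308)

x = 1.2037, ẋ = 2.7873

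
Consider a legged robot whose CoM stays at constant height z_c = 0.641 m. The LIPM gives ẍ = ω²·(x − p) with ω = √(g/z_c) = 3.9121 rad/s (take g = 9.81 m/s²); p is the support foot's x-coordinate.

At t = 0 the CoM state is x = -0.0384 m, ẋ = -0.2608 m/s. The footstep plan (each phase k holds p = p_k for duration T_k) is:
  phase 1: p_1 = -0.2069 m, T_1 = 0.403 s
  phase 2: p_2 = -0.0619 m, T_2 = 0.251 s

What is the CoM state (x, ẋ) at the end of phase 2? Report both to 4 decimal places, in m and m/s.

phase 1: p=-0.2069, T=0.403, ωT=1.576576, cosh=2.522522, sinh=2.315840; start (x,ẋ)=(-0.038400, -0.260800) → end (x,ẋ)=(0.063760, 0.868702)
phase 2: p=-0.0619, T=0.251, ωT=0.981937, cosh=1.522104, sinh=1.147519; start (x,ẋ)=(0.063760, 0.868702) → end (x,ẋ)=(0.384179, 1.886367)

x = 0.3842, ẋ = 1.8864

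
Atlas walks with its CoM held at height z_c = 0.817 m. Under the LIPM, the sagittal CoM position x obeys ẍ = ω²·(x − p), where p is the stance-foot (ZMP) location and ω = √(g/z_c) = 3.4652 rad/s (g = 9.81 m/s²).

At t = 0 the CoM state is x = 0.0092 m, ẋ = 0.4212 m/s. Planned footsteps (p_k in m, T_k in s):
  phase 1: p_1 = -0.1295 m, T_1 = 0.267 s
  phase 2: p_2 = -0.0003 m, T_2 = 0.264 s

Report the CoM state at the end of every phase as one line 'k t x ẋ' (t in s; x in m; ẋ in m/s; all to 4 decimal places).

1 0.2670 0.2021 1.1256
2 0.5310 0.6333 2.3654

phase 1: p=-0.1295, T=0.267, ωT=0.925208, cosh=1.459421, sinh=1.062973; start (x,ẋ)=(0.009200, 0.421200) → end (x,ẋ)=(0.202128, 1.125598)
phase 2: p=-0.0003, T=0.264, ωT=0.914813, cosh=1.448450, sinh=1.047858; start (x,ẋ)=(0.202128, 1.125598) → end (x,ẋ)=(0.633281, 2.365394)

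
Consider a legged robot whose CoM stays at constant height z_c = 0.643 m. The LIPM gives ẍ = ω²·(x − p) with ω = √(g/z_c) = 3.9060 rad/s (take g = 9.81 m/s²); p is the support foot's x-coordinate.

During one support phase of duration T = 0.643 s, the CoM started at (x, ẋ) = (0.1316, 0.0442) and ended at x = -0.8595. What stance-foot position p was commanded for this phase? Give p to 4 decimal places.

p = 0.3354

ωT = 3.9060·0.643 = 2.511558; cosh(ωT) = 6.202629, sinh(ωT) = 6.121487
x(T) = p + (x₀−p)·cosh(ωT) + (ẋ₀/ω)·sinh(ωT) ⇒ p·(1 − cosh) = x(T) − x₀·cosh − (ẋ₀/ω)·sinh
numerator   = -0.8595 − (0.1316)·6.202629 − (0.0442/3.9060)·6.121487 = -1.745036
denominator = 1 − 6.202629 = -5.202629
p = -1.745036 / -5.202629 = 0.3354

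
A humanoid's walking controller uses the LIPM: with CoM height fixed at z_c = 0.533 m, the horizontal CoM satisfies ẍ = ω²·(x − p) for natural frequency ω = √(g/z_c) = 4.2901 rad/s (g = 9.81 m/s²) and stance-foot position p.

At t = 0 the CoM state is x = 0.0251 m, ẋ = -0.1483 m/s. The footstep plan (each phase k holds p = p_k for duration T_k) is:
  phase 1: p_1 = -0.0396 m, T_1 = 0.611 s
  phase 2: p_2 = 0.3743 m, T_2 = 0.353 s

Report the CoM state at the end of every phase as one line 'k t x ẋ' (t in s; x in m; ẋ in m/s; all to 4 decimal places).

phase 1: p=-0.0396, T=0.611, ωT=2.621251, cosh=6.912815, sinh=6.840104; start (x,ẋ)=(0.025100, -0.148300) → end (x,ẋ)=(0.171211, 0.873433)
phase 2: p=0.3743, T=0.353, ωT=1.514405, cosh=2.383328, sinh=2.163389; start (x,ẋ)=(0.171211, 0.873433) → end (x,ẋ)=(0.330722, 0.196775)

1 0.6110 0.1712 0.8734
2 0.9640 0.3307 0.1968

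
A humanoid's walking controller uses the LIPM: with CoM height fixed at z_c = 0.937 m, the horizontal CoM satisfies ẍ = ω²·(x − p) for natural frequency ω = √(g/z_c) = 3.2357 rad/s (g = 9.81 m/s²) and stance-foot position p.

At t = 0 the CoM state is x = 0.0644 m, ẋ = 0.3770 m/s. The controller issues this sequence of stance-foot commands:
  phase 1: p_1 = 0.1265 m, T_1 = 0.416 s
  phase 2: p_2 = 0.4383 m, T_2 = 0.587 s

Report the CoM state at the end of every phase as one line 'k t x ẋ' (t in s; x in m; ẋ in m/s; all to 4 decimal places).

phase 1: p=0.1265, T=0.416, ωT=1.346051, cosh=2.051245, sinh=1.790979; start (x,ẋ)=(0.064400, 0.377000) → end (x,ẋ)=(0.207789, 0.413445)
phase 2: p=0.4383, T=0.587, ωT=1.899356, cosh=3.415627, sinh=3.265962; start (x,ẋ)=(0.207789, 0.413445) → end (x,ẋ)=(0.068274, -1.023786)

1 0.4160 0.2078 0.4134
2 1.0030 0.0683 -1.0238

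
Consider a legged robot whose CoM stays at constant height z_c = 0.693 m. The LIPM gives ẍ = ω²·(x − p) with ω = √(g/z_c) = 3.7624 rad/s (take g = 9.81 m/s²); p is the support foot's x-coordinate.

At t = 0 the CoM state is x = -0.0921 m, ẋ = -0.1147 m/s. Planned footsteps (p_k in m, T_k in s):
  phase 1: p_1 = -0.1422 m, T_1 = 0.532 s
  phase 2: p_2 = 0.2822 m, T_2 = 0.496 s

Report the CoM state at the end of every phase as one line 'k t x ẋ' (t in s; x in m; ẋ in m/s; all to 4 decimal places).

1 0.5320 -0.0642 0.2526
2 1.0280 -0.6522 -3.2749

phase 1: p=-0.1422, T=0.532, ωT=2.001597, cosh=3.767992, sinh=3.632873; start (x,ẋ)=(-0.092100, -0.114700) → end (x,ẋ)=(-0.064175, 0.252594)
phase 2: p=0.2822, T=0.496, ωT=1.866150, cosh=3.309043, sinh=3.154324; start (x,ẋ)=(-0.064175, 0.252594) → end (x,ẋ)=(-0.652199, -3.274873)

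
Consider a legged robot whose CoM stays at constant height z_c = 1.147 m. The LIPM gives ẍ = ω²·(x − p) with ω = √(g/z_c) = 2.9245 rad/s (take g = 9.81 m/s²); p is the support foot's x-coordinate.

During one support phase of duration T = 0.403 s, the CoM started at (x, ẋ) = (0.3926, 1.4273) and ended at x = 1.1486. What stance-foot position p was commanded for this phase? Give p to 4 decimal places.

ωT = 2.9245·0.403 = 1.178574; cosh(ωT) = 1.778726, sinh(ωT) = 1.471009
x(T) = p + (x₀−p)·cosh(ωT) + (ẋ₀/ω)·sinh(ωT) ⇒ p·(1 − cosh) = x(T) − x₀·cosh − (ẋ₀/ω)·sinh
numerator   = 1.1486 − (0.3926)·1.778726 − (1.4273/2.9245)·1.471009 = -0.267653
denominator = 1 − 1.778726 = -0.778726
p = -0.267653 / -0.778726 = 0.3437

p = 0.3437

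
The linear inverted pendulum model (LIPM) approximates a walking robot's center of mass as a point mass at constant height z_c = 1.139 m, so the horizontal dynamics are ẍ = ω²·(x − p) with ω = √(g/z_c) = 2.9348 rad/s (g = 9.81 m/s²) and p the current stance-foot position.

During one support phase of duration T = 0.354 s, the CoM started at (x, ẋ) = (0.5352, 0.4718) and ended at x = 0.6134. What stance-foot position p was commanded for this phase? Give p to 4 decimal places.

p = 0.7395

ωT = 2.9348·0.354 = 1.038919; cosh(ωT) = 1.589999, sinh(ωT) = 1.236162
x(T) = p + (x₀−p)·cosh(ωT) + (ẋ₀/ω)·sinh(ωT) ⇒ p·(1 − cosh) = x(T) − x₀·cosh − (ẋ₀/ω)·sinh
numerator   = 0.6134 − (0.5352)·1.589999 − (0.4718/2.9348)·1.236162 = -0.436293
denominator = 1 − 1.589999 = -0.589999
p = -0.436293 / -0.589999 = 0.7395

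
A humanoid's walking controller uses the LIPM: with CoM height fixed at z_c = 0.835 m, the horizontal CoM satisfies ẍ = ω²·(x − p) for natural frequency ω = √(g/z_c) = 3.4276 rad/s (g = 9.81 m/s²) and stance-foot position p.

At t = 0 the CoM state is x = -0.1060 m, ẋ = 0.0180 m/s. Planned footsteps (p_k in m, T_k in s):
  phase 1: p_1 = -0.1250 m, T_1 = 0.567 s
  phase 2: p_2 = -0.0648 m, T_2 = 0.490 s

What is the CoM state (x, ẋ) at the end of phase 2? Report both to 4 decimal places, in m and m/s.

x = 0.2224, ẋ = 1.0218

phase 1: p=-0.1250, T=0.567, ωT=1.943449, cosh=3.563002, sinh=3.419793; start (x,ẋ)=(-0.106000, 0.018000) → end (x,ẋ)=(-0.039344, 0.286846)
phase 2: p=-0.0648, T=0.490, ωT=1.679524, cosh=2.774733, sinh=2.588270; start (x,ẋ)=(-0.039344, 0.286846) → end (x,ẋ)=(0.222439, 1.021755)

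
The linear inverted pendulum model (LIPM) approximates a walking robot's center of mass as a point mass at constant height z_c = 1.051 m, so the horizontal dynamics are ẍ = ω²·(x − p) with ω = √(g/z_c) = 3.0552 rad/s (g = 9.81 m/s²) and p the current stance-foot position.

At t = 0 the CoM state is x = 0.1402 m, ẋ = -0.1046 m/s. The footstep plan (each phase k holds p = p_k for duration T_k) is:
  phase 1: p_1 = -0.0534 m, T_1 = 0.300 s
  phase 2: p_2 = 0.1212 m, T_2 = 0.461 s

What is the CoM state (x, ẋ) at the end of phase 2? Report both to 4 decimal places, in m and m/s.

x = 0.5689, ẋ = 1.4300

phase 1: p=-0.0534, T=0.300, ωT=0.916560, cosh=1.450283, sinh=1.050390; start (x,ẋ)=(0.140200, -0.104600) → end (x,ẋ)=(0.191413, 0.469592)
phase 2: p=0.1212, T=0.461, ωT=1.408447, cosh=2.167061, sinh=1.922539; start (x,ẋ)=(0.191413, 0.469592) → end (x,ẋ)=(0.568855, 1.430048)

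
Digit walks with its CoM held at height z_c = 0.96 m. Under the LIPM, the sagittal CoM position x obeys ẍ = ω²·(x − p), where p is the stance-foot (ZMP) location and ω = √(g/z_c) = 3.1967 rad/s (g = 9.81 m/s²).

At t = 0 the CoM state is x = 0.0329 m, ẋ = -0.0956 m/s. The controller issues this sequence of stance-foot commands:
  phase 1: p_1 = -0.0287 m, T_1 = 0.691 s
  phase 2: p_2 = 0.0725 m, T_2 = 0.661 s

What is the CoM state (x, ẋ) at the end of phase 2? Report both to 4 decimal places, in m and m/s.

phase 1: p=-0.0287, T=0.691, ωT=2.208920, cosh=4.607847, sinh=4.498027; start (x,ẋ)=(0.032900, -0.095600) → end (x,ẋ)=(0.120626, 0.445227)
phase 2: p=0.0725, T=0.661, ωT=2.113019, cosh=4.197025, sinh=4.076153; start (x,ẋ)=(0.120626, 0.445227) → end (x,ẋ)=(0.842200, 2.495722)

x = 0.8422, ẋ = 2.4957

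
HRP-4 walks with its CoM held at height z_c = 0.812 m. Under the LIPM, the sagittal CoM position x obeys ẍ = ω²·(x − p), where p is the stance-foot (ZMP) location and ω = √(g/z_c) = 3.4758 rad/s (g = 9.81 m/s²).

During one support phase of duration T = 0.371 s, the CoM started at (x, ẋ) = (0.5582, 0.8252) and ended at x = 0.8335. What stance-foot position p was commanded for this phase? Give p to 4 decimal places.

ωT = 3.4758·0.371 = 1.289522; cosh(ωT) = 1.953226, sinh(ωT) = 1.677824
x(T) = p + (x₀−p)·cosh(ωT) + (ẋ₀/ω)·sinh(ωT) ⇒ p·(1 − cosh) = x(T) − x₀·cosh − (ẋ₀/ω)·sinh
numerator   = 0.8335 − (0.5582)·1.953226 − (0.8252/3.4758)·1.677824 = -0.655128
denominator = 1 − 1.953226 = -0.953226
p = -0.655128 / -0.953226 = 0.6873

p = 0.6873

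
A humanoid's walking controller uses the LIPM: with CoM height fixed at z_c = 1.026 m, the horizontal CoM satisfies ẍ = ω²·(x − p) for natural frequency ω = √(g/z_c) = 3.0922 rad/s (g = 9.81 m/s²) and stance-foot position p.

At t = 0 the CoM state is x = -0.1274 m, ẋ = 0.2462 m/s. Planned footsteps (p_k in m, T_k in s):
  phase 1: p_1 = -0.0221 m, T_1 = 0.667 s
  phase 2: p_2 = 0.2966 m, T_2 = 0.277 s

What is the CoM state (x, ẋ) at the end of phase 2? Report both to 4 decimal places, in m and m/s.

phase 1: p=-0.0221, T=0.667, ωT=2.062497, cosh=3.996362, sinh=3.869226; start (x,ẋ)=(-0.127400, 0.246200) → end (x,ẋ)=(-0.134850, -0.275949)
phase 2: p=0.2966, T=0.277, ωT=0.856539, cosh=1.389813, sinh=0.965184; start (x,ẋ)=(-0.134850, -0.275949) → end (x,ẋ)=(-0.389169, -1.671199)

x = -0.3892, ẋ = -1.6712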